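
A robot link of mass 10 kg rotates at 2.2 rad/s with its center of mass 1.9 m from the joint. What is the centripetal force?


F = m * omega^2 * r
= 10 * 2.2^2 * 1.9
= 10 * 4.84 * 1.9
= 91.96 N


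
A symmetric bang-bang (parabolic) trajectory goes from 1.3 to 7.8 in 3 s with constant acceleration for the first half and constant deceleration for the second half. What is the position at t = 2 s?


Symmetric rest-to-rest: each phase covers (pf-p0)/2 in time T/2. 0.5*a*(T/2)^2 = (pf-p0)/2 => a = 4*(pf-p0)/T^2
a = 4*(7.8-1.3)/3^2 = 2.8889
t = 2 is in the deceleration phase (t > T/2).
p = pf - 0.5*a*(T-t)^2 = 7.8 - 0.5*2.8889*1^2
= 6.3556


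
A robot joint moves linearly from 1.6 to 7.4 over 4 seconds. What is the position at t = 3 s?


s = t/T = 3/4 = 0.75
p(t) = p0 + (pf-p0)*s
= 1.6 + (7.4 - 1.6) * 0.75
= 5.95


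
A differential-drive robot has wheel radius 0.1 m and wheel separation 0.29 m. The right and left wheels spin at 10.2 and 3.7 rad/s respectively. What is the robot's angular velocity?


vR = r*wR = 0.1*10.2 = 1.02 m/s
vL = r*wL = 0.1*3.7 = 0.37 m/s
v = (vR+vL)/2 = 0.695 m/s
omega = (vR-vL)/L = 2.2414 rad/s
angular velocity = 2.2414 rad/s


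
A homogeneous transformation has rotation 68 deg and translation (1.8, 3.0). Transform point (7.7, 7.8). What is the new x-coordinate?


x' = cos(theta)*px - sin(theta)*py + tx
= 0.3746*7.7 - 0.9272*7.8 + 1.8
= -2.5476


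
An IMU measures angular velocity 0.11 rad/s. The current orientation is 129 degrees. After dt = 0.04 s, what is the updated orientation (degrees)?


delta_theta = w * dt = 0.11 * 0.04 = 0.0044 rad
= 0.2521 deg
theta_new = 129 + 0.2521 = 129.2521 deg


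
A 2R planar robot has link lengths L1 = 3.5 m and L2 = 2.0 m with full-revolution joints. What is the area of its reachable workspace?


r_max = L1 + L2 = 5.5 m
r_min = |L1 - L2| = 1.5 m
Area = pi*(r_max^2 - r_min^2)
= pi*(30.25 - 2.25)
= pi * 28.0
= 87.9646 m^2


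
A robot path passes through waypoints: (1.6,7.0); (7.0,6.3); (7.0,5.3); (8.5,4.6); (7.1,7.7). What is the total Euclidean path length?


Segment lengths:
  seg1 = sqrt((5.4)^2 + (-0.7)^2) = 5.4452
  seg2 = sqrt((0.0)^2 + (-1.0)^2) = 1.0
  seg3 = sqrt((1.5)^2 + (-0.7)^2) = 1.6553
  seg4 = sqrt((-1.4)^2 + (3.1)^2) = 3.4015
Total = 11.5019


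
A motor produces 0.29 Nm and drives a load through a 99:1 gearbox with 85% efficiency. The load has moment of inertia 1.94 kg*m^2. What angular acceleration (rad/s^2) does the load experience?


tau_out = tau_motor * N * eta
= 0.29 * 99 * 0.85 = 24.4035 Nm
alpha = tau_out / I = 24.4035 / 1.94
= 12.5791 rad/s^2


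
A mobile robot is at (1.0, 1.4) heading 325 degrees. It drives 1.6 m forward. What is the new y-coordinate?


y_new = y0 + d*sin(theta)
= 1.4 + 1.6*sin(325)
= 1.4 + -0.9177
= 0.4823


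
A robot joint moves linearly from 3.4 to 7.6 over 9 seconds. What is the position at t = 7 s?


s = t/T = 7/9 = 0.7778
p(t) = p0 + (pf-p0)*s
= 3.4 + (7.6 - 3.4) * 0.7778
= 6.6667


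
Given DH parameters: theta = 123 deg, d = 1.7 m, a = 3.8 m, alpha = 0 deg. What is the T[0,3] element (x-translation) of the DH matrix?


T[0,3] = a * cos(theta)
= 3.8 * cos(123 deg)
= 3.8 * -0.5446
= -2.0696


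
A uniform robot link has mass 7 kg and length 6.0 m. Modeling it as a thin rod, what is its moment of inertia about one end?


I = (1/3) * m * L^2
= (1/3) * 7 * 6.0^2
= 0.333333 * 7 * 36.0
= 84.0 kg*m^2


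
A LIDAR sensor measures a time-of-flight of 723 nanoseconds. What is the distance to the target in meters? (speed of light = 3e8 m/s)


tof = 723 ns = 7.23e-07 s
dist = c * tof / 2
= 3e8 * 7.23e-07 / 2
= 108.45 m


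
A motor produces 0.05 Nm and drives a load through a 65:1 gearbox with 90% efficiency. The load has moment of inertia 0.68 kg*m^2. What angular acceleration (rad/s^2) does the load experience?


tau_out = tau_motor * N * eta
= 0.05 * 65 * 0.9 = 2.925 Nm
alpha = tau_out / I = 2.925 / 0.68
= 4.3015 rad/s^2


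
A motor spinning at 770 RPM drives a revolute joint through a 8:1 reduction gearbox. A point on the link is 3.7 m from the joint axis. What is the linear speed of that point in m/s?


omega_motor = 770 * 2*pi/60 = 80.6342 rad/s
omega_joint = omega_motor / 8 = 10.0793 rad/s
v = omega_joint * r = 10.0793 * 3.7
= 37.2933 m/s


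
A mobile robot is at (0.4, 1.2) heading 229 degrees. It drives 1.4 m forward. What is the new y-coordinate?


y_new = y0 + d*sin(theta)
= 1.2 + 1.4*sin(229)
= 1.2 + -1.0566
= 0.1434


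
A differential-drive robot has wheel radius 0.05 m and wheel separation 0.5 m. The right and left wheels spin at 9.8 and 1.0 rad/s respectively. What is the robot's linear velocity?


vR = r*wR = 0.05*9.8 = 0.49 m/s
vL = r*wL = 0.05*1.0 = 0.05 m/s
v = (vR+vL)/2 = 0.27 m/s
omega = (vR-vL)/L = 0.88 rad/s
linear velocity = 0.27 m/s


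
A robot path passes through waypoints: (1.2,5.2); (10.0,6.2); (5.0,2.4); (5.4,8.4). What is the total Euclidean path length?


Segment lengths:
  seg1 = sqrt((8.8)^2 + (1.0)^2) = 8.8566
  seg2 = sqrt((-5.0)^2 + (-3.8)^2) = 6.2801
  seg3 = sqrt((0.4)^2 + (6.0)^2) = 6.0133
Total = 21.1501


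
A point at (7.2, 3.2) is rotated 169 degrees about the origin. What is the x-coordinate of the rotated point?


x' = x*cos(theta) - y*sin(theta)
cos(169 deg) = -0.9816, sin(169 deg) = 0.1908
x' = 7.2 * -0.9816 - 3.2 * 0.1908
= -7.0677 - 0.6106
= -7.6783


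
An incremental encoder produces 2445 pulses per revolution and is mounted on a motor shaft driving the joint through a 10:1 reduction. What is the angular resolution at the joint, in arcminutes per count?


counts per rev = 2445
effective counts at joint = 2445 * 10 = 24450
resolution = 360*60 / 24450
= 0.8834 arcmin/count


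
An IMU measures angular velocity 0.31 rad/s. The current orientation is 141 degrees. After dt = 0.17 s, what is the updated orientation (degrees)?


delta_theta = w * dt = 0.31 * 0.17 = 0.0527 rad
= 3.0195 deg
theta_new = 141 + 3.0195 = 144.0195 deg


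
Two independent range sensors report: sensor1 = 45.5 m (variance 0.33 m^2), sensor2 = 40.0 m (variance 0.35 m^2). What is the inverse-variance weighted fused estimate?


w1 = (1/var1) / (1/var1 + 1/var2)
   = 3.0303 / (3.0303 + 2.8571) = 0.5147
w2 = 1 - w1 = 0.4853
fused = w1*s1 + w2*s2 = 23.4191 + 19.4118
= 42.8309 m


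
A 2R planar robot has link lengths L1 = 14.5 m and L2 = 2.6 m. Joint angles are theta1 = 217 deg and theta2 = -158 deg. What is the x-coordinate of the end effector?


Convert angles to radians: theta1 = 3.7874, theta2 = -2.7576
x = L1*cos(theta1) + L2*cos(theta1+theta2)
x = -11.5802 + 1.3391
x = -10.2411


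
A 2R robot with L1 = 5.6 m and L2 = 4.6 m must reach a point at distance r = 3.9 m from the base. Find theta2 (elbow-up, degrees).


cos(theta2) = (r^2 - L1^2 - L2^2) / (2*L1*L2)
cos(theta2) = (15.21 - 31.36 - 21.16) / 51.52
cos(theta2) = -0.724185
theta2 = 136.4011 degrees


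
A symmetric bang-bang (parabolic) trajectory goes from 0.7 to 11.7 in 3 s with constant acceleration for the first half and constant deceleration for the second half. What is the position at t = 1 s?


Symmetric rest-to-rest: each phase covers (pf-p0)/2 in time T/2. 0.5*a*(T/2)^2 = (pf-p0)/2 => a = 4*(pf-p0)/T^2
a = 4*(11.7-0.7)/3^2 = 4.8889
t = 1 is in the acceleration phase (t <= T/2).
p = p0 + 0.5*a*t^2 = 0.7 + 0.5*4.8889*1^2
= 3.1444


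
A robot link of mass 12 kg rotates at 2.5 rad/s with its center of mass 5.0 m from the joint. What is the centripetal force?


F = m * omega^2 * r
= 12 * 2.5^2 * 5.0
= 12 * 6.25 * 5.0
= 375.0 N


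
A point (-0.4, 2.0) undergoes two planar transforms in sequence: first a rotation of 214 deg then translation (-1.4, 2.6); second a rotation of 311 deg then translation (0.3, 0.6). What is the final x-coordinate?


After transform 1:
x1 = cos(214)*-0.4 - sin(214)*2.0 + -1.4 = 0.05
y1 = sin(214)*-0.4 + cos(214)*2.0 + 2.6 = 1.1656
After transform 2:
x2 = cos(311)*0.05 - sin(311)*1.1656 + 0.3
= 1.2125


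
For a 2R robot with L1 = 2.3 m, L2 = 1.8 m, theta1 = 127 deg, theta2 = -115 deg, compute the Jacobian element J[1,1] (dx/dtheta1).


J[1,1] = -L1*sin(t1) - L2*sin(t1+t2)
= -2.3*sin(127) - 1.8*sin(12)
= -2.2111


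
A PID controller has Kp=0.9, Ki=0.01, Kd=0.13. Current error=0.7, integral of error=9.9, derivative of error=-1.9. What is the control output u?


u = Kp*e + Ki*int(e) + Kd*de/dt
= 0.9*0.7 + 0.01*9.9 + 0.13*(-1.9)
= 0.63 + 0.099 + -0.247
= 0.482


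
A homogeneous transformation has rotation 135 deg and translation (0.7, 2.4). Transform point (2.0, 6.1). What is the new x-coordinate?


x' = cos(theta)*px - sin(theta)*py + tx
= -0.7071*2.0 - 0.7071*6.1 + 0.7
= -5.0276


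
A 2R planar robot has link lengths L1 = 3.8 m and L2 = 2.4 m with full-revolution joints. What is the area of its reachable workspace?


r_max = L1 + L2 = 6.2 m
r_min = |L1 - L2| = 1.4 m
Area = pi*(r_max^2 - r_min^2)
= pi*(38.44 - 1.96)
= pi * 36.48
= 114.6053 m^2


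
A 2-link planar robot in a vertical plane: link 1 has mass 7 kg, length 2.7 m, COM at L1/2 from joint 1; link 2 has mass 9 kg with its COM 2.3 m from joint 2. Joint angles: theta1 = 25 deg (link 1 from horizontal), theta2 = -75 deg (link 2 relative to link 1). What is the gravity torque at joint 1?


Horizontal distance from joint 1 to link-1 COM:
  x_c1 = (L1/2)*cos(t1) = 1.35 * 0.9063 = 1.2235 m
Horizontal distance from joint 1 to link-2 COM:
  x_c2 = L1*cos(t1) + Lc2*cos(t1+t2)
       = 2.7*0.9063 + 2.3*0.6428 = 3.9254 m
tau1 = m1*g*x_c1 + m2*g*x_c2
     = 7*9.81*1.2235 + 9*9.81*3.9254
     = 84.0188 + 346.5773
     = 430.5961 Nm


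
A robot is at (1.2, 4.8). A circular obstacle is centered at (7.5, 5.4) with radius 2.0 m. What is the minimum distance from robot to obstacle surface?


center_dist = sqrt((1.2-7.5)^2 + (4.8-5.4)^2)
= sqrt(39.69 + 0.36)
= 6.3285
min_dist = center_dist - radius = 6.3285 - 2.0 = 4.3285 m


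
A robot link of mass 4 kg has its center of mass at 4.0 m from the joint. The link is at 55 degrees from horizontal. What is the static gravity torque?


tau = m*g*L*cos(angle)
= 4 * 9.81 * 4.0 * cos(55 deg)
= 4 * 9.81 * 4.0 * 0.5736
= 90.0286 Nm


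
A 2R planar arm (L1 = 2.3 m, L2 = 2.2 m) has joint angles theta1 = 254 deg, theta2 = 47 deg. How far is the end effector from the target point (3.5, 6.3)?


End effector via forward kinematics:
x = L1*cos(t1) + L2*cos(t1+t2) = 0.4991
y = L1*sin(t1) + L2*sin(t1+t2) = -4.0967
Distance to target:
d = sqrt((3.5 - 0.4991)^2 + (6.3 - -4.0967)^2)
= sqrt(9.0053 + 108.0907)
= 10.8211 m


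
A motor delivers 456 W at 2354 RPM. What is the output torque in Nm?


omega = 2354 * 2*pi/60 = 246.5103 rad/s
tau = P / omega = 456 / 246.5103
= 1.8498 Nm


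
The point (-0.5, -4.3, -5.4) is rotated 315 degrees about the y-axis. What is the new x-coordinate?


Rotation about y-axis: x' = x*cos(theta) + z*sin(theta)
= -0.5 * 0.7071 + -5.4 * -0.7071
= 3.4648


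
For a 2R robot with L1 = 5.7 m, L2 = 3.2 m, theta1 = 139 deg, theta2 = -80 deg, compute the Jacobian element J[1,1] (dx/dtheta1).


J[1,1] = -L1*sin(t1) - L2*sin(t1+t2)
= -5.7*sin(139) - 3.2*sin(59)
= -6.4825


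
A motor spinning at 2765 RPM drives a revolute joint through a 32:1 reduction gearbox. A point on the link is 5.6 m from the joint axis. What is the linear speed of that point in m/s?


omega_motor = 2765 * 2*pi/60 = 289.5501 rad/s
omega_joint = omega_motor / 32 = 9.0484 rad/s
v = omega_joint * r = 9.0484 * 5.6
= 50.6713 m/s


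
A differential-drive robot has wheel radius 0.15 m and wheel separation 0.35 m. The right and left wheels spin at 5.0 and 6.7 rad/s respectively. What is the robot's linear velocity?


vR = r*wR = 0.15*5.0 = 0.75 m/s
vL = r*wL = 0.15*6.7 = 1.005 m/s
v = (vR+vL)/2 = 0.8775 m/s
omega = (vR-vL)/L = -0.7286 rad/s
linear velocity = 0.8775 m/s


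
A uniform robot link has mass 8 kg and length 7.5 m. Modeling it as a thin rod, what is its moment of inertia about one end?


I = (1/3) * m * L^2
= (1/3) * 8 * 7.5^2
= 0.333333 * 8 * 56.25
= 150.0 kg*m^2


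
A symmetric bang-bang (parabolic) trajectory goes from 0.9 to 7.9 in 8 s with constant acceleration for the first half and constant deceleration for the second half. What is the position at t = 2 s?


Symmetric rest-to-rest: each phase covers (pf-p0)/2 in time T/2. 0.5*a*(T/2)^2 = (pf-p0)/2 => a = 4*(pf-p0)/T^2
a = 4*(7.9-0.9)/8^2 = 0.4375
t = 2 is in the acceleration phase (t <= T/2).
p = p0 + 0.5*a*t^2 = 0.9 + 0.5*0.4375*2^2
= 1.775


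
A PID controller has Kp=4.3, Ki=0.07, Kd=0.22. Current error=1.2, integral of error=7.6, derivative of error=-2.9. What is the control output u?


u = Kp*e + Ki*int(e) + Kd*de/dt
= 4.3*1.2 + 0.07*7.6 + 0.22*(-2.9)
= 5.16 + 0.532 + -0.638
= 5.054


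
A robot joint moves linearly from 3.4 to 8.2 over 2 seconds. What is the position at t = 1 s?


s = t/T = 1/2 = 0.5
p(t) = p0 + (pf-p0)*s
= 3.4 + (8.2 - 3.4) * 0.5
= 5.8


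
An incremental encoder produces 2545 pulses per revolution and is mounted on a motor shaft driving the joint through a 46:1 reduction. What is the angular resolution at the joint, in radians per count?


counts per rev = 2545
effective counts at joint = 2545 * 46 = 117070
resolution = 2*pi / 117070
= 5.3670e-05 rad/count


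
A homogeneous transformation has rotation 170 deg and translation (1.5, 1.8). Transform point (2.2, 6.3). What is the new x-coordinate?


x' = cos(theta)*px - sin(theta)*py + tx
= -0.9848*2.2 - 0.1736*6.3 + 1.5
= -1.7606


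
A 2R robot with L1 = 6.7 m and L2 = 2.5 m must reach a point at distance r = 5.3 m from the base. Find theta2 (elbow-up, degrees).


cos(theta2) = (r^2 - L1^2 - L2^2) / (2*L1*L2)
cos(theta2) = (28.09 - 44.89 - 6.25) / 33.5
cos(theta2) = -0.68806
theta2 = 133.4767 degrees


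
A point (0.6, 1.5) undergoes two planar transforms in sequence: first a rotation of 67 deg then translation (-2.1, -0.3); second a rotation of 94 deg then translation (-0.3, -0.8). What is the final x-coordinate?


After transform 1:
x1 = cos(67)*0.6 - sin(67)*1.5 + -2.1 = -3.2463
y1 = sin(67)*0.6 + cos(67)*1.5 + -0.3 = 0.8384
After transform 2:
x2 = cos(94)*-3.2463 - sin(94)*0.8384 + -0.3
= -0.9099


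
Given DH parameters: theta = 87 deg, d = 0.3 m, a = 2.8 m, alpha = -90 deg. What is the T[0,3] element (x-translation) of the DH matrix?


T[0,3] = a * cos(theta)
= 2.8 * cos(87 deg)
= 2.8 * 0.0523
= 0.1465


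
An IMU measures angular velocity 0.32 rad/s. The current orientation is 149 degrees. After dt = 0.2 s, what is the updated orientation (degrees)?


delta_theta = w * dt = 0.32 * 0.2 = 0.064 rad
= 3.6669 deg
theta_new = 149 + 3.6669 = 152.6669 deg


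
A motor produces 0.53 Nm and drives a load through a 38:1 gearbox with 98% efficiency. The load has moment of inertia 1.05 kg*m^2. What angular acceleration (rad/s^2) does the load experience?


tau_out = tau_motor * N * eta
= 0.53 * 38 * 0.98 = 19.7372 Nm
alpha = tau_out / I = 19.7372 / 1.05
= 18.7973 rad/s^2


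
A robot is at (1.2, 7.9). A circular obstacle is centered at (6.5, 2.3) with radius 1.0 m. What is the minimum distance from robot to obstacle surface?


center_dist = sqrt((1.2-6.5)^2 + (7.9-2.3)^2)
= sqrt(28.09 + 31.36)
= 7.7104
min_dist = center_dist - radius = 7.7104 - 1.0 = 6.7104 m


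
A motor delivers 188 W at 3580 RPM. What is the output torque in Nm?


omega = 3580 * 2*pi/60 = 374.8967 rad/s
tau = P / omega = 188 / 374.8967
= 0.5015 Nm


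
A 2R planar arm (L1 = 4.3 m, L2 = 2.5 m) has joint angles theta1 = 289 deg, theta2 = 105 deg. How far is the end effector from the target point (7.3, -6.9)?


End effector via forward kinematics:
x = L1*cos(t1) + L2*cos(t1+t2) = 3.4725
y = L1*sin(t1) + L2*sin(t1+t2) = -2.6677
Distance to target:
d = sqrt((7.3 - 3.4725)^2 + (-6.9 - -2.6677)^2)
= sqrt(14.6495 + 17.912)
= 5.7063 m


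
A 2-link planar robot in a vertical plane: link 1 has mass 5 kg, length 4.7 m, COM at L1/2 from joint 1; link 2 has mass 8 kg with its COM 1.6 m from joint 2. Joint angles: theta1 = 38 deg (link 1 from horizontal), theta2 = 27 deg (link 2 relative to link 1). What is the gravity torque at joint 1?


Horizontal distance from joint 1 to link-1 COM:
  x_c1 = (L1/2)*cos(t1) = 2.35 * 0.788 = 1.8518 m
Horizontal distance from joint 1 to link-2 COM:
  x_c2 = L1*cos(t1) + Lc2*cos(t1+t2)
       = 4.7*0.788 + 1.6*0.4226 = 4.3798 m
tau1 = m1*g*x_c1 + m2*g*x_c2
     = 5*9.81*1.8518 + 8*9.81*4.3798
     = 90.832 + 343.7298
     = 434.5619 Nm


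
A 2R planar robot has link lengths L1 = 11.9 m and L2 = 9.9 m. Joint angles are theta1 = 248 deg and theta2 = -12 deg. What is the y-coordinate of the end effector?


Convert angles to radians: theta1 = 4.3284, theta2 = -0.2094
y = L1*sin(theta1) + L2*sin(theta1+theta2)
y = -11.0335 + -8.2075
y = -19.241


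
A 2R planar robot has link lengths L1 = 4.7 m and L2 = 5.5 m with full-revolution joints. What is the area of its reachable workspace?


r_max = L1 + L2 = 10.2 m
r_min = |L1 - L2| = 0.8 m
Area = pi*(r_max^2 - r_min^2)
= pi*(104.04 - 0.64)
= pi * 103.4
= 324.8407 m^2


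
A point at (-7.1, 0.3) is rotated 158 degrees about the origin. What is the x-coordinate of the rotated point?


x' = x*cos(theta) - y*sin(theta)
cos(158 deg) = -0.9272, sin(158 deg) = 0.3746
x' = -7.1 * -0.9272 - 0.3 * 0.3746
= 6.583 - 0.1124
= 6.4706


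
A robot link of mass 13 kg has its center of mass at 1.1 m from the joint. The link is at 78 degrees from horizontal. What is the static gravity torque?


tau = m*g*L*cos(angle)
= 13 * 9.81 * 1.1 * cos(78 deg)
= 13 * 9.81 * 1.1 * 0.2079
= 29.1665 Nm


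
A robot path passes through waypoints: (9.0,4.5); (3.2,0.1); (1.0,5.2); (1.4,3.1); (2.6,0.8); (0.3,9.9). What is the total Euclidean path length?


Segment lengths:
  seg1 = sqrt((-5.8)^2 + (-4.4)^2) = 7.2801
  seg2 = sqrt((-2.2)^2 + (5.1)^2) = 5.5543
  seg3 = sqrt((0.4)^2 + (-2.1)^2) = 2.1378
  seg4 = sqrt((1.2)^2 + (-2.3)^2) = 2.5942
  seg5 = sqrt((-2.3)^2 + (9.1)^2) = 9.3862
Total = 26.9525


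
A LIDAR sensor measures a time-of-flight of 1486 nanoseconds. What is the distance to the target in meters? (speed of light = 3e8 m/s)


tof = 1486 ns = 1.486e-06 s
dist = c * tof / 2
= 3e8 * 1.486e-06 / 2
= 222.9 m


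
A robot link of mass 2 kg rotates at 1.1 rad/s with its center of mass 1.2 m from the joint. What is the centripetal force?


F = m * omega^2 * r
= 2 * 1.1^2 * 1.2
= 2 * 1.21 * 1.2
= 2.904 N


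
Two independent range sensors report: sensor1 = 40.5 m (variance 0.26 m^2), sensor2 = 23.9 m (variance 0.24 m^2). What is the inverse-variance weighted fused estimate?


w1 = (1/var1) / (1/var1 + 1/var2)
   = 3.8462 / (3.8462 + 4.1667) = 0.48
w2 = 1 - w1 = 0.52
fused = w1*s1 + w2*s2 = 19.44 + 12.428
= 31.868 m


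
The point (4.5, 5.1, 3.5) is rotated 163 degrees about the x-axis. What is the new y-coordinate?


Rotation about x-axis: y' = y*cos(theta) - z*sin(theta)
= 5.1 * -0.9563 - 3.5 * 0.2924
= -5.9005


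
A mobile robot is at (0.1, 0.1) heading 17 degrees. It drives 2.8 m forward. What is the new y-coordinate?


y_new = y0 + d*sin(theta)
= 0.1 + 2.8*sin(17)
= 0.1 + 0.8186
= 0.9186


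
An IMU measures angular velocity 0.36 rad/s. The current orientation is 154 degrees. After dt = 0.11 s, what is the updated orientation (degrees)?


delta_theta = w * dt = 0.36 * 0.11 = 0.0396 rad
= 2.2689 deg
theta_new = 154 + 2.2689 = 156.2689 deg


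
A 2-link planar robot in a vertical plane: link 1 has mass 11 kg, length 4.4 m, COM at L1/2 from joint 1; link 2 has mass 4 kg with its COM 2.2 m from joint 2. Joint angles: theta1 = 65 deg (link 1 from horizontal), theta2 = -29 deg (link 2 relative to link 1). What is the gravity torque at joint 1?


Horizontal distance from joint 1 to link-1 COM:
  x_c1 = (L1/2)*cos(t1) = 2.2 * 0.4226 = 0.9298 m
Horizontal distance from joint 1 to link-2 COM:
  x_c2 = L1*cos(t1) + Lc2*cos(t1+t2)
       = 4.4*0.4226 + 2.2*0.809 = 3.6394 m
tau1 = m1*g*x_c1 + m2*g*x_c2
     = 11*9.81*0.9298 + 4*9.81*3.6394
     = 100.3304 + 142.8084
     = 243.1388 Nm


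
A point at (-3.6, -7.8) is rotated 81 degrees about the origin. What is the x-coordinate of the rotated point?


x' = x*cos(theta) - y*sin(theta)
cos(81 deg) = 0.1564, sin(81 deg) = 0.9877
x' = -3.6 * 0.1564 - -7.8 * 0.9877
= -0.5632 - -7.704
= 7.1408


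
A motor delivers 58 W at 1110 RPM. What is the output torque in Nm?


omega = 1110 * 2*pi/60 = 116.2389 rad/s
tau = P / omega = 58 / 116.2389
= 0.499 Nm


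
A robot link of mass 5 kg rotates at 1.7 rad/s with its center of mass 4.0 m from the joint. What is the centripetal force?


F = m * omega^2 * r
= 5 * 1.7^2 * 4.0
= 5 * 2.89 * 4.0
= 57.8 N


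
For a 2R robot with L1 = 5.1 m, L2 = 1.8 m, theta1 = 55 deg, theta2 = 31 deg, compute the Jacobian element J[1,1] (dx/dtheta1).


J[1,1] = -L1*sin(t1) - L2*sin(t1+t2)
= -5.1*sin(55) - 1.8*sin(86)
= -5.9733


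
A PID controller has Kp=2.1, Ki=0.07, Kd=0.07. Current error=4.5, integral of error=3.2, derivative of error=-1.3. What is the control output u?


u = Kp*e + Ki*int(e) + Kd*de/dt
= 2.1*4.5 + 0.07*3.2 + 0.07*(-1.3)
= 9.45 + 0.224 + -0.091
= 9.583


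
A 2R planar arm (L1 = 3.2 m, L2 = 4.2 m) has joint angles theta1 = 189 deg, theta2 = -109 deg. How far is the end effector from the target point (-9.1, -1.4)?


End effector via forward kinematics:
x = L1*cos(t1) + L2*cos(t1+t2) = -2.4313
y = L1*sin(t1) + L2*sin(t1+t2) = 3.6356
Distance to target:
d = sqrt((-9.1 - -2.4313)^2 + (-1.4 - 3.6356)^2)
= sqrt(44.4718 + 25.3573)
= 8.3564 m


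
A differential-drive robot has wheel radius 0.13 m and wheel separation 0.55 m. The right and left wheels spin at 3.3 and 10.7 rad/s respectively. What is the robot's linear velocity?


vR = r*wR = 0.13*3.3 = 0.429 m/s
vL = r*wL = 0.13*10.7 = 1.391 m/s
v = (vR+vL)/2 = 0.91 m/s
omega = (vR-vL)/L = -1.7491 rad/s
linear velocity = 0.91 m/s


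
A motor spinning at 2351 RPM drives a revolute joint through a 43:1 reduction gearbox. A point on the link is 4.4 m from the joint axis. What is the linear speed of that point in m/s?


omega_motor = 2351 * 2*pi/60 = 246.1961 rad/s
omega_joint = omega_motor / 43 = 5.7255 rad/s
v = omega_joint * r = 5.7255 * 4.4
= 25.1922 m/s


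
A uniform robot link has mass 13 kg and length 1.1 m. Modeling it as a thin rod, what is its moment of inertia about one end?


I = (1/3) * m * L^2
= (1/3) * 13 * 1.1^2
= 0.333333 * 13 * 1.21
= 5.2433 kg*m^2


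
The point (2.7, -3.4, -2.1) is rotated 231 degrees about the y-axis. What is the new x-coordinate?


Rotation about y-axis: x' = x*cos(theta) + z*sin(theta)
= 2.7 * -0.6293 + -2.1 * -0.7771
= -0.0672


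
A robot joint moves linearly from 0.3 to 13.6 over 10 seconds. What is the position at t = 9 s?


s = t/T = 9/10 = 0.9
p(t) = p0 + (pf-p0)*s
= 0.3 + (13.6 - 0.3) * 0.9
= 12.27


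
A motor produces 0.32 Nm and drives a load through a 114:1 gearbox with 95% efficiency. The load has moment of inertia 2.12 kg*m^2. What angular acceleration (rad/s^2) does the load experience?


tau_out = tau_motor * N * eta
= 0.32 * 114 * 0.95 = 34.656 Nm
alpha = tau_out / I = 34.656 / 2.12
= 16.3472 rad/s^2


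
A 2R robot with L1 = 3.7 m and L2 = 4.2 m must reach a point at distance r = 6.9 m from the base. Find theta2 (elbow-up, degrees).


cos(theta2) = (r^2 - L1^2 - L2^2) / (2*L1*L2)
cos(theta2) = (47.61 - 13.69 - 17.64) / 31.08
cos(theta2) = 0.52381
theta2 = 58.4119 degrees


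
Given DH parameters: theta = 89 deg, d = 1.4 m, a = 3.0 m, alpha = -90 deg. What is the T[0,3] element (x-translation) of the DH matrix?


T[0,3] = a * cos(theta)
= 3.0 * cos(89 deg)
= 3.0 * 0.0175
= 0.0524


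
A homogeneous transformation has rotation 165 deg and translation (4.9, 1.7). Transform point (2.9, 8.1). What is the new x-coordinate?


x' = cos(theta)*px - sin(theta)*py + tx
= -0.9659*2.9 - 0.2588*8.1 + 4.9
= 0.0024


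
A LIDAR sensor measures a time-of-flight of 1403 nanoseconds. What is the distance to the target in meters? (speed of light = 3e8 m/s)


tof = 1403 ns = 1.403e-06 s
dist = c * tof / 2
= 3e8 * 1.403e-06 / 2
= 210.45 m


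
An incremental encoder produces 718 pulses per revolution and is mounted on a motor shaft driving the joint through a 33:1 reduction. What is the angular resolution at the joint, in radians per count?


counts per rev = 718
effective counts at joint = 718 * 33 = 23694
resolution = 2*pi / 23694
= 2.6518e-04 rad/count


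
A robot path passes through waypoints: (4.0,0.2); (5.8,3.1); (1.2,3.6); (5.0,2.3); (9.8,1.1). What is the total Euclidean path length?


Segment lengths:
  seg1 = sqrt((1.8)^2 + (2.9)^2) = 3.4132
  seg2 = sqrt((-4.6)^2 + (0.5)^2) = 4.6271
  seg3 = sqrt((3.8)^2 + (-1.3)^2) = 4.0162
  seg4 = sqrt((4.8)^2 + (-1.2)^2) = 4.9477
Total = 17.0042


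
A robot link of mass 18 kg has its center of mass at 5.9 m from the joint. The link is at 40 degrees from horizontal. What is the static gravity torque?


tau = m*g*L*cos(angle)
= 18 * 9.81 * 5.9 * cos(40 deg)
= 18 * 9.81 * 5.9 * 0.766
= 798.082 Nm


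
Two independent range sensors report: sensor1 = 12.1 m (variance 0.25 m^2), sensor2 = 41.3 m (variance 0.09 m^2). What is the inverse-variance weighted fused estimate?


w1 = (1/var1) / (1/var1 + 1/var2)
   = 4.0 / (4.0 + 11.1111) = 0.2647
w2 = 1 - w1 = 0.7353
fused = w1*s1 + w2*s2 = 3.2029 + 30.3676
= 33.5706 m


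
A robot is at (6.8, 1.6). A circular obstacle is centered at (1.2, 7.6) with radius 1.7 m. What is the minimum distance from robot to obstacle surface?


center_dist = sqrt((6.8-1.2)^2 + (1.6-7.6)^2)
= sqrt(31.36 + 36.0)
= 8.2073
min_dist = center_dist - radius = 8.2073 - 1.7 = 6.5073 m


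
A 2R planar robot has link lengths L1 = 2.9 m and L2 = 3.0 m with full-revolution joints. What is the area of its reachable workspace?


r_max = L1 + L2 = 5.9 m
r_min = |L1 - L2| = 0.1 m
Area = pi*(r_max^2 - r_min^2)
= pi*(34.81 - 0.01)
= pi * 34.8
= 109.3274 m^2


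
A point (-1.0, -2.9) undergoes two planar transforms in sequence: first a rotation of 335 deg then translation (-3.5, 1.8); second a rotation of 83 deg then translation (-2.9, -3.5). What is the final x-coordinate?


After transform 1:
x1 = cos(335)*-1.0 - sin(335)*-2.9 + -3.5 = -5.6319
y1 = sin(335)*-1.0 + cos(335)*-2.9 + 1.8 = -0.4057
After transform 2:
x2 = cos(83)*-5.6319 - sin(83)*-0.4057 + -2.9
= -3.1837


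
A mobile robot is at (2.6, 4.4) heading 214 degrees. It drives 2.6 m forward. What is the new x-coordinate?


x_new = x0 + d*cos(theta)
= 2.6 + 2.6*cos(214)
= 2.6 + -2.1555
= 0.4445


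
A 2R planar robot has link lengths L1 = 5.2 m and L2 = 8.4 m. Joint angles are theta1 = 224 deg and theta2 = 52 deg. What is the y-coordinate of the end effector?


Convert angles to radians: theta1 = 3.9095, theta2 = 0.9076
y = L1*sin(theta1) + L2*sin(theta1+theta2)
y = -3.6122 + -8.354
y = -11.9662


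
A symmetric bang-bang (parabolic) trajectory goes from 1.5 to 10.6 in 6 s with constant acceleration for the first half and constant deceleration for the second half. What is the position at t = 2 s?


Symmetric rest-to-rest: each phase covers (pf-p0)/2 in time T/2. 0.5*a*(T/2)^2 = (pf-p0)/2 => a = 4*(pf-p0)/T^2
a = 4*(10.6-1.5)/6^2 = 1.0111
t = 2 is in the acceleration phase (t <= T/2).
p = p0 + 0.5*a*t^2 = 1.5 + 0.5*1.0111*2^2
= 3.5222


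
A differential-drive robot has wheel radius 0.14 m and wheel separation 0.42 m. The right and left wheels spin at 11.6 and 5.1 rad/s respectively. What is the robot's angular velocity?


vR = r*wR = 0.14*11.6 = 1.624 m/s
vL = r*wL = 0.14*5.1 = 0.714 m/s
v = (vR+vL)/2 = 1.169 m/s
omega = (vR-vL)/L = 2.1667 rad/s
angular velocity = 2.1667 rad/s


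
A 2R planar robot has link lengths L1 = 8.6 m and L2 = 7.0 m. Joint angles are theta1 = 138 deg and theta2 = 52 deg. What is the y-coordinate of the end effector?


Convert angles to radians: theta1 = 2.4086, theta2 = 0.9076
y = L1*sin(theta1) + L2*sin(theta1+theta2)
y = 5.7545 + -1.2155
y = 4.539


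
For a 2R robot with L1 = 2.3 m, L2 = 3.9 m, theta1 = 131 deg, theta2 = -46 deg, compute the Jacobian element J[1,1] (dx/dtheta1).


J[1,1] = -L1*sin(t1) - L2*sin(t1+t2)
= -2.3*sin(131) - 3.9*sin(85)
= -5.621


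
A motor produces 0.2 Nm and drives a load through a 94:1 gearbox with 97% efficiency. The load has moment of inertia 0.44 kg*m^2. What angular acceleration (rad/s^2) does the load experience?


tau_out = tau_motor * N * eta
= 0.2 * 94 * 0.97 = 18.236 Nm
alpha = tau_out / I = 18.236 / 0.44
= 41.4455 rad/s^2


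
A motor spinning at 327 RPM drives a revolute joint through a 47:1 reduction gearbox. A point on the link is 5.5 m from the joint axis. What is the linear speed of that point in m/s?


omega_motor = 327 * 2*pi/60 = 34.2434 rad/s
omega_joint = omega_motor / 47 = 0.7286 rad/s
v = omega_joint * r = 0.7286 * 5.5
= 4.0072 m/s


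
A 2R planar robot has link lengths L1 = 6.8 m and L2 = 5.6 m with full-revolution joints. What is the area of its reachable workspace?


r_max = L1 + L2 = 12.4 m
r_min = |L1 - L2| = 1.2 m
Area = pi*(r_max^2 - r_min^2)
= pi*(153.76 - 1.44)
= pi * 152.32
= 478.5274 m^2


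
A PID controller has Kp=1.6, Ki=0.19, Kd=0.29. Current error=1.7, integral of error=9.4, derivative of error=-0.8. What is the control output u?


u = Kp*e + Ki*int(e) + Kd*de/dt
= 1.6*1.7 + 0.19*9.4 + 0.29*(-0.8)
= 2.72 + 1.786 + -0.232
= 4.274


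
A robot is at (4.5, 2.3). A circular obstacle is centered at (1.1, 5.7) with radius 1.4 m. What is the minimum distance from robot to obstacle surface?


center_dist = sqrt((4.5-1.1)^2 + (2.3-5.7)^2)
= sqrt(11.56 + 11.56)
= 4.8083
min_dist = center_dist - radius = 4.8083 - 1.4 = 3.4083 m


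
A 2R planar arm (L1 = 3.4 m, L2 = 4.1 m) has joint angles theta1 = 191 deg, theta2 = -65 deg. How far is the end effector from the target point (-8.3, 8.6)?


End effector via forward kinematics:
x = L1*cos(t1) + L2*cos(t1+t2) = -5.7475
y = L1*sin(t1) + L2*sin(t1+t2) = 2.6682
Distance to target:
d = sqrt((-8.3 - -5.7475)^2 + (8.6 - 2.6682)^2)
= sqrt(6.5155 + 35.186)
= 6.4577 m


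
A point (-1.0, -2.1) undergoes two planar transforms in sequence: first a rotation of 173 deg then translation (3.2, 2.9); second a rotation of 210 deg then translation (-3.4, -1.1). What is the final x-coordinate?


After transform 1:
x1 = cos(173)*-1.0 - sin(173)*-2.1 + 3.2 = 4.4485
y1 = sin(173)*-1.0 + cos(173)*-2.1 + 2.9 = 4.8625
After transform 2:
x2 = cos(210)*4.4485 - sin(210)*4.8625 + -3.4
= -4.8213


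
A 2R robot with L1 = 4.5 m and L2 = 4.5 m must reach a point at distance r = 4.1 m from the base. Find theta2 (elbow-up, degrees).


cos(theta2) = (r^2 - L1^2 - L2^2) / (2*L1*L2)
cos(theta2) = (16.81 - 20.25 - 20.25) / 40.5
cos(theta2) = -0.584938
theta2 = 125.7986 degrees


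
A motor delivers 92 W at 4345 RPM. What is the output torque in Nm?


omega = 4345 * 2*pi/60 = 455.0073 rad/s
tau = P / omega = 92 / 455.0073
= 0.2022 Nm


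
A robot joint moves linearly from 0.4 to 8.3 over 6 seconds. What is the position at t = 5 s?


s = t/T = 5/6 = 0.8333
p(t) = p0 + (pf-p0)*s
= 0.4 + (8.3 - 0.4) * 0.8333
= 6.9833


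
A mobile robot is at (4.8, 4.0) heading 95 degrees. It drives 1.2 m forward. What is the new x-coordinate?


x_new = x0 + d*cos(theta)
= 4.8 + 1.2*cos(95)
= 4.8 + -0.1046
= 4.6954


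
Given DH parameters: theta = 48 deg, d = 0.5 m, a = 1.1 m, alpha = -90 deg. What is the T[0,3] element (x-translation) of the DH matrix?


T[0,3] = a * cos(theta)
= 1.1 * cos(48 deg)
= 1.1 * 0.6691
= 0.736


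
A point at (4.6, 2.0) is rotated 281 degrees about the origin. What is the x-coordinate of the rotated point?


x' = x*cos(theta) - y*sin(theta)
cos(281 deg) = 0.1908, sin(281 deg) = -0.9816
x' = 4.6 * 0.1908 - 2.0 * -0.9816
= 0.8777 - -1.9633
= 2.841


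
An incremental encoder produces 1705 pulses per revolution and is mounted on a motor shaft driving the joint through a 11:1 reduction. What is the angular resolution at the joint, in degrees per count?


counts per rev = 1705
effective counts at joint = 1705 * 11 = 18755
resolution = 360 / 18755
= 0.0192 deg/count


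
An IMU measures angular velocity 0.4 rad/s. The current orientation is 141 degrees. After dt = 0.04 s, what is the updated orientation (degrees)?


delta_theta = w * dt = 0.4 * 0.04 = 0.016 rad
= 0.9167 deg
theta_new = 141 + 0.9167 = 141.9167 deg


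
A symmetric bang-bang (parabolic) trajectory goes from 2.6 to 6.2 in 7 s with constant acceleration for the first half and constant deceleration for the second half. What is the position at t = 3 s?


Symmetric rest-to-rest: each phase covers (pf-p0)/2 in time T/2. 0.5*a*(T/2)^2 = (pf-p0)/2 => a = 4*(pf-p0)/T^2
a = 4*(6.2-2.6)/7^2 = 0.2939
t = 3 is in the acceleration phase (t <= T/2).
p = p0 + 0.5*a*t^2 = 2.6 + 0.5*0.2939*3^2
= 3.9224


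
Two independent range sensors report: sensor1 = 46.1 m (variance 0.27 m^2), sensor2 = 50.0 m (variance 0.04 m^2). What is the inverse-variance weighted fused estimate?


w1 = (1/var1) / (1/var1 + 1/var2)
   = 3.7037 / (3.7037 + 25.0) = 0.129
w2 = 1 - w1 = 0.871
fused = w1*s1 + w2*s2 = 5.9484 + 43.5484
= 49.4968 m


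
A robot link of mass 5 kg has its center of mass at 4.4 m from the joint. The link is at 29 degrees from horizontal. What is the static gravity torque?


tau = m*g*L*cos(angle)
= 5 * 9.81 * 4.4 * cos(29 deg)
= 5 * 9.81 * 4.4 * 0.8746
= 188.7604 Nm


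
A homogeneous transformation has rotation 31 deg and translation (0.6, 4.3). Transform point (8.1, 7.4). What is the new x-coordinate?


x' = cos(theta)*px - sin(theta)*py + tx
= 0.8572*8.1 - 0.515*7.4 + 0.6
= 3.7318


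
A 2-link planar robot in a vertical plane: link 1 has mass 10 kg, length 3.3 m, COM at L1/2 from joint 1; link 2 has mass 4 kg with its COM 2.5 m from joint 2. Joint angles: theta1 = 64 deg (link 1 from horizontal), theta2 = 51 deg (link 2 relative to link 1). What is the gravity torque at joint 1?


Horizontal distance from joint 1 to link-1 COM:
  x_c1 = (L1/2)*cos(t1) = 1.65 * 0.4384 = 0.7233 m
Horizontal distance from joint 1 to link-2 COM:
  x_c2 = L1*cos(t1) + Lc2*cos(t1+t2)
       = 3.3*0.4384 + 2.5*-0.4226 = 0.3901 m
tau1 = m1*g*x_c1 + m2*g*x_c2
     = 10*9.81*0.7233 + 4*9.81*0.3901
     = 70.9569 + 15.3067
     = 86.2637 Nm


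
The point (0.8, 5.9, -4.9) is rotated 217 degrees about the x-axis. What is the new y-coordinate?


Rotation about x-axis: y' = y*cos(theta) - z*sin(theta)
= 5.9 * -0.7986 - -4.9 * -0.6018
= -7.6608


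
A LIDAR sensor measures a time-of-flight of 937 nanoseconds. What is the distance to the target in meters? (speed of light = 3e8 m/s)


tof = 937 ns = 9.37e-07 s
dist = c * tof / 2
= 3e8 * 9.37e-07 / 2
= 140.55 m


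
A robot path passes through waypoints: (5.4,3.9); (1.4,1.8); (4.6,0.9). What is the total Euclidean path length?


Segment lengths:
  seg1 = sqrt((-4.0)^2 + (-2.1)^2) = 4.5177
  seg2 = sqrt((3.2)^2 + (-0.9)^2) = 3.3242
Total = 7.8419


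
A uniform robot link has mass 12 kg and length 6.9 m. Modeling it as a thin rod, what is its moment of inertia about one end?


I = (1/3) * m * L^2
= (1/3) * 12 * 6.9^2
= 0.333333 * 12 * 47.61
= 190.44 kg*m^2


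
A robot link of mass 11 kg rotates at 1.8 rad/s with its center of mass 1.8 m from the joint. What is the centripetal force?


F = m * omega^2 * r
= 11 * 1.8^2 * 1.8
= 11 * 3.24 * 1.8
= 64.152 N


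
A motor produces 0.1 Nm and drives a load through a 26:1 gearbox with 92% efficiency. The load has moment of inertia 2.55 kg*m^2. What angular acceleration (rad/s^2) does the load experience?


tau_out = tau_motor * N * eta
= 0.1 * 26 * 0.92 = 2.392 Nm
alpha = tau_out / I = 2.392 / 2.55
= 0.938 rad/s^2


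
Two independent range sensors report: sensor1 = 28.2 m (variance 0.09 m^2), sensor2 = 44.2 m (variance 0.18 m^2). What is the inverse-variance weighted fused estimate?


w1 = (1/var1) / (1/var1 + 1/var2)
   = 11.1111 / (11.1111 + 5.5556) = 0.6667
w2 = 1 - w1 = 0.3333
fused = w1*s1 + w2*s2 = 18.8 + 14.7333
= 33.5333 m


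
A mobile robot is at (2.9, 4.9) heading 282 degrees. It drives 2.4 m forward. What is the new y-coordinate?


y_new = y0 + d*sin(theta)
= 4.9 + 2.4*sin(282)
= 4.9 + -2.3476
= 2.5524


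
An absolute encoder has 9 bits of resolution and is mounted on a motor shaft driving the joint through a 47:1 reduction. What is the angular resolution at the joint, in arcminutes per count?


counts = 2^9 = 512
effective counts at joint = 512 * 47 = 24064
resolution = 360*60 / 24064
= 0.8976 arcmin/count


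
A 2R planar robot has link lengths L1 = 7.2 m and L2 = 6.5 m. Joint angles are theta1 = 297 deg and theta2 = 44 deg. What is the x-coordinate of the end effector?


Convert angles to radians: theta1 = 5.1836, theta2 = 0.7679
x = L1*cos(theta1) + L2*cos(theta1+theta2)
x = 3.2687 + 6.1459
x = 9.4146


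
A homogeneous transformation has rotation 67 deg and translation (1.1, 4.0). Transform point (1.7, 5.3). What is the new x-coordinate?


x' = cos(theta)*px - sin(theta)*py + tx
= 0.3907*1.7 - 0.9205*5.3 + 1.1
= -3.1144


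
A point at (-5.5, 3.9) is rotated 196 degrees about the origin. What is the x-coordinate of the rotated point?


x' = x*cos(theta) - y*sin(theta)
cos(196 deg) = -0.9613, sin(196 deg) = -0.2756
x' = -5.5 * -0.9613 - 3.9 * -0.2756
= 5.2869 - -1.075
= 6.3619


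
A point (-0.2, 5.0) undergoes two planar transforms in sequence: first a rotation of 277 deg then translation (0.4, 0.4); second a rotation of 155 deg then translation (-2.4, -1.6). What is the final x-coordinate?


After transform 1:
x1 = cos(277)*-0.2 - sin(277)*5.0 + 0.4 = 5.3384
y1 = sin(277)*-0.2 + cos(277)*5.0 + 0.4 = 1.2079
After transform 2:
x2 = cos(155)*5.3384 - sin(155)*1.2079 + -2.4
= -7.7487


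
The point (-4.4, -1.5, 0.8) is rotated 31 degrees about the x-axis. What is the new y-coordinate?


Rotation about x-axis: y' = y*cos(theta) - z*sin(theta)
= -1.5 * 0.8572 - 0.8 * 0.515
= -1.6978


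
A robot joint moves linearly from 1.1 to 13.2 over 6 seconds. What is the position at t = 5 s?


s = t/T = 5/6 = 0.8333
p(t) = p0 + (pf-p0)*s
= 1.1 + (13.2 - 1.1) * 0.8333
= 11.1833


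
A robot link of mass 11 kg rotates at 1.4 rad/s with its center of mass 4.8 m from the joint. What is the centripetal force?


F = m * omega^2 * r
= 11 * 1.4^2 * 4.8
= 11 * 1.96 * 4.8
= 103.488 N


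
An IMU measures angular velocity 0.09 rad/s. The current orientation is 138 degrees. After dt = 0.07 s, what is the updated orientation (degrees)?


delta_theta = w * dt = 0.09 * 0.07 = 0.0063 rad
= 0.361 deg
theta_new = 138 + 0.361 = 138.361 deg


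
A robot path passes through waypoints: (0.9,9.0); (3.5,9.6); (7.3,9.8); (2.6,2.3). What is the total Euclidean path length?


Segment lengths:
  seg1 = sqrt((2.6)^2 + (0.6)^2) = 2.6683
  seg2 = sqrt((3.8)^2 + (0.2)^2) = 3.8053
  seg3 = sqrt((-4.7)^2 + (-7.5)^2) = 8.851
Total = 15.3246


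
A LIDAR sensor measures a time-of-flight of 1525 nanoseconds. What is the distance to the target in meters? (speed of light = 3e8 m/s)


tof = 1525 ns = 1.525e-06 s
dist = c * tof / 2
= 3e8 * 1.525e-06 / 2
= 228.75 m


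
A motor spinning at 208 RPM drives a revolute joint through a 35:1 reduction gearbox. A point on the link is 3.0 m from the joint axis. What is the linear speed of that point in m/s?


omega_motor = 208 * 2*pi/60 = 21.7817 rad/s
omega_joint = omega_motor / 35 = 0.6223 rad/s
v = omega_joint * r = 0.6223 * 3.0
= 1.867 m/s


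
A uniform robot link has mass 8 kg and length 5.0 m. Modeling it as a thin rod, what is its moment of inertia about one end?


I = (1/3) * m * L^2
= (1/3) * 8 * 5.0^2
= 0.333333 * 8 * 25.0
= 66.6667 kg*m^2


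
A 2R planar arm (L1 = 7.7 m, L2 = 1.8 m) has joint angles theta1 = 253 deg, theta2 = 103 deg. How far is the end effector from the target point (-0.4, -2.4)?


End effector via forward kinematics:
x = L1*cos(t1) + L2*cos(t1+t2) = -0.4556
y = L1*sin(t1) + L2*sin(t1+t2) = -7.4891
Distance to target:
d = sqrt((-0.4 - -0.4556)^2 + (-2.4 - -7.4891)^2)
= sqrt(0.0031 + 25.899)
= 5.0894 m
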